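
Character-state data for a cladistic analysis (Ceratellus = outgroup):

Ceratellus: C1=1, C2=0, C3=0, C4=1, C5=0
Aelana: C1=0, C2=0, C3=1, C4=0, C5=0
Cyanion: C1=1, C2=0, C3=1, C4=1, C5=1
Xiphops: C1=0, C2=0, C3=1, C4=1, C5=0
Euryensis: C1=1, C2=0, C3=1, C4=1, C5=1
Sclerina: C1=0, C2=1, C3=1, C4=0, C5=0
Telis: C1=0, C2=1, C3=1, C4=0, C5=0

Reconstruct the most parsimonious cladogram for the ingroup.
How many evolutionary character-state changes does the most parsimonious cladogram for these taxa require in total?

5

Character polarity is set by the outgroup: the derived state is whichever differs from the outgroup's state, so for C1, C4 the derived state is '0', and for the remaining characters it is '1'.
C1 (derived state '0') is shared by Aelana, Sclerina, Telis, and Xiphops — a synapomorphy uniting that clade.
C2 (derived state '1') is shared by Sclerina and Telis — a synapomorphy uniting that clade.
All ingroup taxa share the derived state '1' for C3; it defines the ingroup but does not resolve relationships within it.
C4: derived state '0' in Aelana, Sclerina, and Telis only — synapomorphy for {Aelana, Sclerina, Telis}.
Only Cyanion and Euryensis show the derived state '1' for C5, supporting them as a clade.
Most parsimonious ingroup topology: ((((Telis,Sclerina),Aelana),Xiphops),(Cyanion,Euryensis)).
Changes per character on this tree: C1: 1; C2: 1; C3: 1; C4: 1; C5: 1.
Total = 5.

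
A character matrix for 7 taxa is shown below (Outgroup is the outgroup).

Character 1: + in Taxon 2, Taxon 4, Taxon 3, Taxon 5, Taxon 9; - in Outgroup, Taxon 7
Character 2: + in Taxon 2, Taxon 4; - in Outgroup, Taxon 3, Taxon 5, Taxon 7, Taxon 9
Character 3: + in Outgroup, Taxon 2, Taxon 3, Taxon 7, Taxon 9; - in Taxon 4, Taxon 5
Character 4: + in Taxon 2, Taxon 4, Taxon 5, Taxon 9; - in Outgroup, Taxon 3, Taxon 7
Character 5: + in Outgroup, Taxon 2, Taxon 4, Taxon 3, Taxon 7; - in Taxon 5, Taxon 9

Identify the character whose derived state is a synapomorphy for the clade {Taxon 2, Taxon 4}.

Character polarity is set by the outgroup: the derived state is whichever differs from the outgroup's state, so for Character 3, Character 5 the derived state is '-', and for the remaining characters it is '+'.
Character 1 (derived state '+') is shared by Taxon 2, Taxon 3, Taxon 4, Taxon 5, and Taxon 9 — a synapomorphy uniting that clade.
Character 2 (derived state '+') is shared by Taxon 2 and Taxon 4 — a synapomorphy uniting that clade.
Character 3 (state '-') occurs in Taxon 4 and Taxon 5 but conflicts with the nesting implied by the other characters — most parsimoniously interpreted as homoplasy.
Only Taxon 2, Taxon 4, Taxon 5, and Taxon 9 show the derived state '+' for Character 4, supporting them as a clade.
Character 5 (derived state '-') is shared by Taxon 5 and Taxon 9 — a synapomorphy uniting that clade.
Most parsimonious ingroup topology: ((((Taxon 2,Taxon 4),(Taxon 5,Taxon 9)),Taxon 3),Taxon 7).
The clade {Taxon 2, Taxon 4} is supported by Character 2: its derived state '+' occurs in exactly those taxa and in no other taxon (including the outgroup).

Character 2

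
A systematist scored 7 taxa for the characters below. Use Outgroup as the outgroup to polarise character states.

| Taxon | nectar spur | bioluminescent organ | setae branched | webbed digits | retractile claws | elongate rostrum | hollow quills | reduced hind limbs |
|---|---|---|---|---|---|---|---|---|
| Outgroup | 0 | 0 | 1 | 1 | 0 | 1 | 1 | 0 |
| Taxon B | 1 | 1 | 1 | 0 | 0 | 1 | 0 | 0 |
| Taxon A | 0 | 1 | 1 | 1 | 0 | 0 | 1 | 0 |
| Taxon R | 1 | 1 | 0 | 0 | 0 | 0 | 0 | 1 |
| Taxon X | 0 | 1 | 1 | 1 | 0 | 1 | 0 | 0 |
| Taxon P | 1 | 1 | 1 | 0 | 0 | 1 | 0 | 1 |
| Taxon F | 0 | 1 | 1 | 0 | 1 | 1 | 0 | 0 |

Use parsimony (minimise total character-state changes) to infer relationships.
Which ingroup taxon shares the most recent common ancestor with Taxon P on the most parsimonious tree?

Character polarity is set by the outgroup: the derived state is whichever differs from the outgroup's state, so for setae branched, webbed digits, elongate rostrum, hollow quills the derived state is '0', and for the remaining characters it is '1'.
nectar spur (derived state '1') is shared by Taxon B, Taxon P, and Taxon R — a synapomorphy uniting that clade.
All ingroup taxa share the derived state '1' for bioluminescent organ; it defines the ingroup but does not resolve relationships within it.
setae branched: derived state '0' in Taxon R only — an autapomorphy, so it tells us nothing about relationships among taxa.
webbed digits: derived state '0' in Taxon B, Taxon F, Taxon P, and Taxon R only — synapomorphy for {Taxon B, Taxon F, Taxon P, Taxon R}.
retractile claws: derived state '1' in Taxon F only — an autapomorphy, so it tells us nothing about relationships among taxa.
elongate rostrum groups Taxon A and Taxon R, which is incompatible with the clades supported by the remaining characters; treating it as convergent (homoplasy) costs fewer steps than any alternative tree.
hollow quills: derived state '0' in Taxon B, Taxon F, Taxon P, Taxon R, and Taxon X only — synapomorphy for {Taxon B, Taxon F, Taxon P, Taxon R, Taxon X}.
reduced hind limbs (derived state '1') is shared by Taxon P and Taxon R — a synapomorphy uniting that clade.
Most parsimonious ingroup topology: ((((Taxon B,(Taxon R,Taxon P)),Taxon F),Taxon X),Taxon A).
Taxon P and Taxon R form a cherry on this tree, so they are sister taxa.

Taxon R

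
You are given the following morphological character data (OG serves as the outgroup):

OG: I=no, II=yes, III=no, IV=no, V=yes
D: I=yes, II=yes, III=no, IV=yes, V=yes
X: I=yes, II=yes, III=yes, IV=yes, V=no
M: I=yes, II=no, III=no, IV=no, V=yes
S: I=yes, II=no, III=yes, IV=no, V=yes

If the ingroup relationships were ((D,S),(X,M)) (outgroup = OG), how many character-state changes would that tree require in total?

8

Map each character onto ((D,S),(X,M)) (rooted by OG) and count the minimum state changes it requires (Fitch parsimony):
I: 1; II: 2; III: 2; IV: 2; V: 1.
Total tree length = 8.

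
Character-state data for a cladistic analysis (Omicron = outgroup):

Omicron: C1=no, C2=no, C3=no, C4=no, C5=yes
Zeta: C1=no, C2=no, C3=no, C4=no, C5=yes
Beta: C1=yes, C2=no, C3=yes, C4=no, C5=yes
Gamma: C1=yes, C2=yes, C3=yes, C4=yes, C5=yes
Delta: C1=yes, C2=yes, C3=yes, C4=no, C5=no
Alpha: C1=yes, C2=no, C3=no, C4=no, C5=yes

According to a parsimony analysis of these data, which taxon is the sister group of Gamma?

Delta

Character polarity is set by the outgroup: the derived state is whichever differs from the outgroup's state, so for C5 the derived state is 'no', and for the remaining characters it is 'yes'.
C1: derived state 'yes' in Alpha, Beta, Delta, and Gamma only — synapomorphy for {Alpha, Beta, Delta, Gamma}.
C2: derived state 'yes' in Delta and Gamma only — synapomorphy for {Delta, Gamma}.
Only Beta, Delta, and Gamma show the derived state 'yes' for C3, supporting them as a clade.
C4: derived state 'yes' in Gamma only — an autapomorphy, so it tells us nothing about relationships among taxa.
C5 (derived state 'no') is unique to Delta (autapomorphy; uninformative for grouping).
Most parsimonious ingroup topology: (Zeta,((Beta,(Gamma,Delta)),Alpha)).
Gamma and Delta form a cherry on this tree, so they are sister taxa.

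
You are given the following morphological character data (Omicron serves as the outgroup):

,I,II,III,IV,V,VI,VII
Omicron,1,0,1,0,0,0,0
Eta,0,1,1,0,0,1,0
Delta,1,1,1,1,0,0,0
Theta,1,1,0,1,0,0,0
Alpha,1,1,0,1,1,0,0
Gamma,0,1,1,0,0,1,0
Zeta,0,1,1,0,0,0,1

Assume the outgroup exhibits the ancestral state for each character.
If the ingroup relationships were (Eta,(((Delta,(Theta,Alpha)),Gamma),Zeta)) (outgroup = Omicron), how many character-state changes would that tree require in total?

Map each character onto (Eta,(((Delta,(Theta,Alpha)),Gamma),Zeta)) (rooted by Omicron) and count the minimum state changes it requires (Fitch parsimony):
I: 2; II: 1; III: 1; IV: 1; V: 1; VI: 2; VII: 1.
Total tree length = 9.

9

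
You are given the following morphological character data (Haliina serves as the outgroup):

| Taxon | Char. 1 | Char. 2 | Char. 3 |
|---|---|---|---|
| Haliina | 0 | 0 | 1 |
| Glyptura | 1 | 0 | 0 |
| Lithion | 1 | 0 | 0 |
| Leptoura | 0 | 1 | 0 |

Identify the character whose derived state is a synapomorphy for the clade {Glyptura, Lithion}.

Char. 1

Character polarity is set by the outgroup: the derived state is whichever differs from the outgroup's state, so for Char. 3 the derived state is '0', and for the remaining characters it is '1'.
Char. 1 (derived state '1') is shared by Glyptura and Lithion — a synapomorphy uniting that clade.
Char. 2 (derived state '1') is unique to Leptoura (autapomorphy; uninformative for grouping).
All ingroup taxa share the derived state '0' for Char. 3; it defines the ingroup but does not resolve relationships within it.
Most parsimonious ingroup topology: ((Glyptura,Lithion),Leptoura).
The clade {Glyptura, Lithion} is supported by Char. 1: its derived state '1' occurs in exactly those taxa and in no other taxon (including the outgroup).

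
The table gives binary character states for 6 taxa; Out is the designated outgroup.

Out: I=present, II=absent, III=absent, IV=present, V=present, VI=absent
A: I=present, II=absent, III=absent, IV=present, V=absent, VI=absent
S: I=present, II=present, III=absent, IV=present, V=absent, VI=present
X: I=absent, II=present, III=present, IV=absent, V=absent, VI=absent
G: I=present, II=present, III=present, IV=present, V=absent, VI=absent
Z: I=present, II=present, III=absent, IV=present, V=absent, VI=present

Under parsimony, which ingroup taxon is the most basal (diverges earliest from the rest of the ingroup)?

Character polarity is set by the outgroup: the derived state is whichever differs from the outgroup's state, so for I, IV, V the derived state is 'absent', and for the remaining characters it is 'present'.
I: derived state 'absent' in X only — an autapomorphy, so it tells us nothing about relationships among taxa.
II: derived state 'present' in G, S, X, and Z only — synapomorphy for {G, S, X, Z}.
III (derived state 'present') is shared by G and X — a synapomorphy uniting that clade.
IV (derived state 'absent') is unique to X (autapomorphy; uninformative for grouping).
All ingroup taxa share the derived state 'absent' for V; it defines the ingroup but does not resolve relationships within it.
VI (derived state 'present') is shared by S and Z — a synapomorphy uniting that clade.
Most parsimonious ingroup topology: (((S,Z),(G,X)),A).
A is sister to the clade containing all other ingroup taxa, so it is the earliest-diverging (most basal) ingroup lineage.

A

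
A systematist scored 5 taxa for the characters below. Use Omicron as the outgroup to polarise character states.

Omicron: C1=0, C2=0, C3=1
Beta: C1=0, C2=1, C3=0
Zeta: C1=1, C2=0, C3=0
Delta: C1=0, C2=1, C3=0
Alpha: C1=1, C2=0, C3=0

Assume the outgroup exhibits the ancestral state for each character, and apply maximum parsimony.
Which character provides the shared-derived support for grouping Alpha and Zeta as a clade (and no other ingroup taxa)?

C1

Character polarity is set by the outgroup: the derived state is whichever differs from the outgroup's state, so for C3 the derived state is '0', and for the remaining characters it is '1'.
C1 (derived state '1') is shared by Alpha and Zeta — a synapomorphy uniting that clade.
C2: derived state '1' in Beta and Delta only — synapomorphy for {Beta, Delta}.
C3 (derived state '0') is shared by all ingroup taxa — unites the whole ingroup.
Most parsimonious ingroup topology: ((Beta,Delta),(Zeta,Alpha)).
The clade {Alpha, Zeta} is supported by C1: its derived state '1' occurs in exactly those taxa and in no other taxon (including the outgroup).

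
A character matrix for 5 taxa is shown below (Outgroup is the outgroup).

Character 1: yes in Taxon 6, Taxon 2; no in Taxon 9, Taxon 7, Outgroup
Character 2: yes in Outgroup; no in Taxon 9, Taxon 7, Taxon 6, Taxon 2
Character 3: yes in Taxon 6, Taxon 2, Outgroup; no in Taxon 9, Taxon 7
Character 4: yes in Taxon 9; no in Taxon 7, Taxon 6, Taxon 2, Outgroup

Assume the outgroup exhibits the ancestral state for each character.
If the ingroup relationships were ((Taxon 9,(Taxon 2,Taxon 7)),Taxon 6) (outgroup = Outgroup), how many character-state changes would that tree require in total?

Map each character onto ((Taxon 9,(Taxon 2,Taxon 7)),Taxon 6) (rooted by Outgroup) and count the minimum state changes it requires (Fitch parsimony):
Character 1: 2; Character 2: 1; Character 3: 2; Character 4: 1.
Total tree length = 6.

6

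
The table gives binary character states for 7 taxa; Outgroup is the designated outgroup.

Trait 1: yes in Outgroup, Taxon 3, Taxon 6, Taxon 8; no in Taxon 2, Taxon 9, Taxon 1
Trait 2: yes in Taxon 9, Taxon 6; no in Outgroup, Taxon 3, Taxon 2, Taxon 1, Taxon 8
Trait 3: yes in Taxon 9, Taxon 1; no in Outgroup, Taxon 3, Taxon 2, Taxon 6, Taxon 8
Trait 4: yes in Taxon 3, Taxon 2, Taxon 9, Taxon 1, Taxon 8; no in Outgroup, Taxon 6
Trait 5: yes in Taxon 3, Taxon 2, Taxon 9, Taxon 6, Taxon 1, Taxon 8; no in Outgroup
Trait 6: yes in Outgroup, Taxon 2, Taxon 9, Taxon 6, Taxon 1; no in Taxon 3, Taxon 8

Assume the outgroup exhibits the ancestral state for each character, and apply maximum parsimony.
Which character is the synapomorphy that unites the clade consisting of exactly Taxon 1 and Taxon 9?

Character polarity is set by the outgroup: the derived state is whichever differs from the outgroup's state, so for Trait 1, Trait 6 the derived state is 'no', and for the remaining characters it is 'yes'.
Trait 1 (derived state 'no') is shared by Taxon 1, Taxon 2, and Taxon 9 — a synapomorphy uniting that clade.
Trait 2 (state 'yes') occurs in Taxon 6 and Taxon 9 but conflicts with the nesting implied by the other characters — most parsimoniously interpreted as homoplasy.
Trait 3 (derived state 'yes') is shared by Taxon 1 and Taxon 9 — a synapomorphy uniting that clade.
Trait 4: derived state 'yes' in Taxon 1, Taxon 2, Taxon 3, Taxon 8, and Taxon 9 only — synapomorphy for {Taxon 1, Taxon 2, Taxon 3, Taxon 8, Taxon 9}.
Trait 5 (derived state 'yes') is shared by all ingroup taxa — unites the whole ingroup.
Trait 6 (derived state 'no') is shared by Taxon 3 and Taxon 8 — a synapomorphy uniting that clade.
Most parsimonious ingroup topology: (((Taxon 3,Taxon 8),(Taxon 2,(Taxon 9,Taxon 1))),Taxon 6).
The clade {Taxon 1, Taxon 9} is supported by Trait 3: its derived state 'yes' occurs in exactly those taxa and in no other taxon (including the outgroup).

Trait 3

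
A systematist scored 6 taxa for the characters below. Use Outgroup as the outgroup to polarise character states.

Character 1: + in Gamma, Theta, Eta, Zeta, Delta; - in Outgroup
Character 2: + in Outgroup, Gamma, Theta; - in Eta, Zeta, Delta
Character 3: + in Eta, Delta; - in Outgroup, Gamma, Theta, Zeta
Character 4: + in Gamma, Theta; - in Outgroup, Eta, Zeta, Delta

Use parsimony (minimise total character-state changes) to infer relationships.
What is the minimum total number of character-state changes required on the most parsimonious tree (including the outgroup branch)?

Character polarity is set by the outgroup: the derived state is whichever differs from the outgroup's state, so for Character 2 the derived state is '-', and for the remaining characters it is '+'.
Character 1 (derived state '+') is shared by all ingroup taxa — unites the whole ingroup.
Character 2 (derived state '-') is shared by Delta, Eta, and Zeta — a synapomorphy uniting that clade.
Character 3: derived state '+' in Delta and Eta only — synapomorphy for {Delta, Eta}.
Character 4 (derived state '+') is shared by Gamma and Theta — a synapomorphy uniting that clade.
Most parsimonious ingroup topology: ((Gamma,Theta),((Eta,Delta),Zeta)).
Changes per character on this tree: Character 1: 1; Character 2: 1; Character 3: 1; Character 4: 1.
Total = 4.

4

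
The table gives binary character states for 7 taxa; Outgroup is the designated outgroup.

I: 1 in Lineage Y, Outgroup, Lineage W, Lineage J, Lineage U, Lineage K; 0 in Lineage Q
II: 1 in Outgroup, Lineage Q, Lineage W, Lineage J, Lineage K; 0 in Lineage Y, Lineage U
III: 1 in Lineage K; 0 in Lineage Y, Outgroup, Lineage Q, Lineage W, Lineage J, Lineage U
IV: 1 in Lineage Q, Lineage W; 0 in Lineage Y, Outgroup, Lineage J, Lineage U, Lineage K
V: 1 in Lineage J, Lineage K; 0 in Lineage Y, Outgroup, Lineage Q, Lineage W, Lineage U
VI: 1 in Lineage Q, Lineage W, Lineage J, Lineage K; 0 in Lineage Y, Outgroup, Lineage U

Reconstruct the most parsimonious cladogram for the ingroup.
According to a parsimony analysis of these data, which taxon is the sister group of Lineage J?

Lineage K

Character polarity is set by the outgroup: the derived state is whichever differs from the outgroup's state, so for I, II the derived state is '0', and for the remaining characters it is '1'.
I: derived state '0' in Lineage Q only — an autapomorphy, so it tells us nothing about relationships among taxa.
II (derived state '0') is shared by Lineage U and Lineage Y — a synapomorphy uniting that clade.
III: derived state '1' in Lineage K only — an autapomorphy, so it tells us nothing about relationships among taxa.
IV (derived state '1') is shared by Lineage Q and Lineage W — a synapomorphy uniting that clade.
Only Lineage J and Lineage K show the derived state '1' for V, supporting them as a clade.
VI (derived state '1') is shared by Lineage J, Lineage K, Lineage Q, and Lineage W — a synapomorphy uniting that clade.
Most parsimonious ingroup topology: (((Lineage J,Lineage K),(Lineage W,Lineage Q)),(Lineage U,Lineage Y)).
Lineage J and Lineage K form a cherry on this tree, so they are sister taxa.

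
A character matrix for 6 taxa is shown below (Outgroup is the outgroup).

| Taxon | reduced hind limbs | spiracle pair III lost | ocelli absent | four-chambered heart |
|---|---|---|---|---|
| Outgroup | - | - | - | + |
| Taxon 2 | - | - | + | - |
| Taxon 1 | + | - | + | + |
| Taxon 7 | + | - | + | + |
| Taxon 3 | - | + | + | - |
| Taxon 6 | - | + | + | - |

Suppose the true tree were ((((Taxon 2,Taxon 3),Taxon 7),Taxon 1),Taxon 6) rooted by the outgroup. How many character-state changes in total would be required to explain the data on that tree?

Map each character onto ((((Taxon 2,Taxon 3),Taxon 7),Taxon 1),Taxon 6) (rooted by Outgroup) and count the minimum state changes it requires (Fitch parsimony):
reduced hind limbs: 2; spiracle pair III lost: 2; ocelli absent: 1; four-chambered heart: 2.
Total tree length = 7.

7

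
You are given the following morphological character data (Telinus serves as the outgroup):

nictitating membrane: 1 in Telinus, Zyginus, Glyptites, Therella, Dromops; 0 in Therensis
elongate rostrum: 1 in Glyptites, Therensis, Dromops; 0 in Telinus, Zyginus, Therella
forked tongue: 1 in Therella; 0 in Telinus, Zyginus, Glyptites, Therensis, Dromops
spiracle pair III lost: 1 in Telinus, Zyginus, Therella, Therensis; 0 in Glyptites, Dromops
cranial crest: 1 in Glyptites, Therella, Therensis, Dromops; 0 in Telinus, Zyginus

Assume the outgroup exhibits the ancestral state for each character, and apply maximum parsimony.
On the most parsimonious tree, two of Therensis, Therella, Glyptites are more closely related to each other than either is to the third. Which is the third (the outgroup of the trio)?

Character polarity is set by the outgroup: the derived state is whichever differs from the outgroup's state, so for nictitating membrane, spiracle pair III lost the derived state is '0', and for the remaining characters it is '1'.
nictitating membrane: derived state '0' in Therensis only — an autapomorphy, so it tells us nothing about relationships among taxa.
elongate rostrum: derived state '1' in Dromops, Glyptites, and Therensis only — synapomorphy for {Dromops, Glyptites, Therensis}.
forked tongue (derived state '1') is unique to Therella (autapomorphy; uninformative for grouping).
spiracle pair III lost: derived state '0' in Dromops and Glyptites only — synapomorphy for {Dromops, Glyptites}.
Only Dromops, Glyptites, Therella, and Therensis show the derived state '1' for cranial crest, supporting them as a clade.
Most parsimonious ingroup topology: (Zyginus,(((Glyptites,Dromops),Therensis),Therella)).
Glyptites and Therensis share a more recent common ancestor with each other than either does with Therella, so Therella is the least closely related of the three.

Therella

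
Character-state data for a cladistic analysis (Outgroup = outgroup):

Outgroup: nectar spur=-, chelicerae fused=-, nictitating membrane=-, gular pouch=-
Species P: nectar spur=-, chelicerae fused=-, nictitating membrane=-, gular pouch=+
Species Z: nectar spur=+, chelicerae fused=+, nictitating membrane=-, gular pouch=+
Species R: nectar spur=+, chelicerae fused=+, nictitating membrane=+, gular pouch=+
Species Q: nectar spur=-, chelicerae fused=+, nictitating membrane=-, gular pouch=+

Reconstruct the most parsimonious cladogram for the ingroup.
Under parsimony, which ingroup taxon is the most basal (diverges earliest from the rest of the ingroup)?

Species P

The outgroup has state '-' for every character, so '+' is the derived state throughout.
nectar spur (derived state '+') is shared by Species R and Species Z — a synapomorphy uniting that clade.
Only Species Q, Species R, and Species Z show the derived state '+' for chelicerae fused, supporting them as a clade.
nictitating membrane: derived state '+' in Species R only — an autapomorphy, so it tells us nothing about relationships among taxa.
All ingroup taxa share the derived state '+' for gular pouch; it defines the ingroup but does not resolve relationships within it.
Most parsimonious ingroup topology: (Species P,((Species Z,Species R),Species Q)).
Species P is sister to the clade containing all other ingroup taxa, so it is the earliest-diverging (most basal) ingroup lineage.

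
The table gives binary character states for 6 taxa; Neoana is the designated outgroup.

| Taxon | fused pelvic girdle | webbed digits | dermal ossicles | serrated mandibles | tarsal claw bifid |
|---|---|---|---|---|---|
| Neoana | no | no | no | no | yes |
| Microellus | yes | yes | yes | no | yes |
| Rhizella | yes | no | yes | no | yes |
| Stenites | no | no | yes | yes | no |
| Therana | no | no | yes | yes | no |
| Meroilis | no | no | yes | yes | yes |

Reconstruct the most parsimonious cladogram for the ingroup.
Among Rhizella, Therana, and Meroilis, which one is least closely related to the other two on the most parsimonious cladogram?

Character polarity is set by the outgroup: the derived state is whichever differs from the outgroup's state, so for tarsal claw bifid the derived state is 'no', and for the remaining characters it is 'yes'.
fused pelvic girdle (derived state 'yes') is shared by Microellus and Rhizella — a synapomorphy uniting that clade.
webbed digits: derived state 'yes' in Microellus only — an autapomorphy, so it tells us nothing about relationships among taxa.
All ingroup taxa share the derived state 'yes' for dermal ossicles; it defines the ingroup but does not resolve relationships within it.
Only Meroilis, Stenites, and Therana show the derived state 'yes' for serrated mandibles, supporting them as a clade.
tarsal claw bifid (derived state 'no') is shared by Stenites and Therana — a synapomorphy uniting that clade.
Most parsimonious ingroup topology: ((Microellus,Rhizella),((Stenites,Therana),Meroilis)).
Meroilis and Therana share a more recent common ancestor with each other than either does with Rhizella, so Rhizella is the least closely related of the three.

Rhizella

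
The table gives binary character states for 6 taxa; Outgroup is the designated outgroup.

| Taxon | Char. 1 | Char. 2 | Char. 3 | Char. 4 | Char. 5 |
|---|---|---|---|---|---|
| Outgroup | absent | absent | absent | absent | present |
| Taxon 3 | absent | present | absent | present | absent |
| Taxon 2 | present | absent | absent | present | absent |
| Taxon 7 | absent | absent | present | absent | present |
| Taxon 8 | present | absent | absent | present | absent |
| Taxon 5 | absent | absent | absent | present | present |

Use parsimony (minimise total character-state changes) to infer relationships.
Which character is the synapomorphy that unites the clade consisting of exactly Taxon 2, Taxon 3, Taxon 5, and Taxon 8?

Char. 4

Character polarity is set by the outgroup: the derived state is whichever differs from the outgroup's state, so for Char. 5 the derived state is 'absent', and for the remaining characters it is 'present'.
Char. 1 (derived state 'present') is shared by Taxon 2 and Taxon 8 — a synapomorphy uniting that clade.
Char. 2 (derived state 'present') is unique to Taxon 3 (autapomorphy; uninformative for grouping).
Char. 3: derived state 'present' in Taxon 7 only — an autapomorphy, so it tells us nothing about relationships among taxa.
Char. 4: derived state 'present' in Taxon 2, Taxon 3, Taxon 5, and Taxon 8 only — synapomorphy for {Taxon 2, Taxon 3, Taxon 5, Taxon 8}.
Char. 5 (derived state 'absent') is shared by Taxon 2, Taxon 3, and Taxon 8 — a synapomorphy uniting that clade.
Most parsimonious ingroup topology: (((Taxon 3,(Taxon 2,Taxon 8)),Taxon 5),Taxon 7).
The clade {Taxon 2, Taxon 3, Taxon 5, Taxon 8} is supported by Char. 4: its derived state 'present' occurs in exactly those taxa and in no other taxon (including the outgroup).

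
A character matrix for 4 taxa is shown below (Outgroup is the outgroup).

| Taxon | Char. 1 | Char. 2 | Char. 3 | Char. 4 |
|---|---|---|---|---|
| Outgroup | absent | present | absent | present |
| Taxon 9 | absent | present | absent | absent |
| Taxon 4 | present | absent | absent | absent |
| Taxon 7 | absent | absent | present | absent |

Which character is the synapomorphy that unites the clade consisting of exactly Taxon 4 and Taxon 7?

Character polarity is set by the outgroup: the derived state is whichever differs from the outgroup's state, so for Char. 2, Char. 4 the derived state is 'absent', and for the remaining characters it is 'present'.
Char. 1: derived state 'present' in Taxon 4 only — an autapomorphy, so it tells us nothing about relationships among taxa.
Char. 2 (derived state 'absent') is shared by Taxon 4 and Taxon 7 — a synapomorphy uniting that clade.
Char. 3 (derived state 'present') is unique to Taxon 7 (autapomorphy; uninformative for grouping).
All ingroup taxa share the derived state 'absent' for Char. 4; it defines the ingroup but does not resolve relationships within it.
Most parsimonious ingroup topology: (Taxon 9,(Taxon 4,Taxon 7)).
The clade {Taxon 4, Taxon 7} is supported by Char. 2: its derived state 'absent' occurs in exactly those taxa and in no other taxon (including the outgroup).

Char. 2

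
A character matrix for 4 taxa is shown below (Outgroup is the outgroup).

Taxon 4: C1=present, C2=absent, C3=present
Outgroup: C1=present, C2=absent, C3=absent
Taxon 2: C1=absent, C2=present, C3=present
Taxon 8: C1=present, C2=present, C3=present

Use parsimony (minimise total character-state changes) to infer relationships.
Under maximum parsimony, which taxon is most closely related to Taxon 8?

Character polarity is set by the outgroup: the derived state is whichever differs from the outgroup's state, so for C1 the derived state is 'absent', and for the remaining characters it is 'present'.
C1: derived state 'absent' in Taxon 2 only — an autapomorphy, so it tells us nothing about relationships among taxa.
Only Taxon 2 and Taxon 8 show the derived state 'present' for C2, supporting them as a clade.
C3 (derived state 'present') is shared by all ingroup taxa — unites the whole ingroup.
Most parsimonious ingroup topology: (Taxon 4,(Taxon 2,Taxon 8)).
Taxon 8 and Taxon 2 form a cherry on this tree, so they are sister taxa.

Taxon 2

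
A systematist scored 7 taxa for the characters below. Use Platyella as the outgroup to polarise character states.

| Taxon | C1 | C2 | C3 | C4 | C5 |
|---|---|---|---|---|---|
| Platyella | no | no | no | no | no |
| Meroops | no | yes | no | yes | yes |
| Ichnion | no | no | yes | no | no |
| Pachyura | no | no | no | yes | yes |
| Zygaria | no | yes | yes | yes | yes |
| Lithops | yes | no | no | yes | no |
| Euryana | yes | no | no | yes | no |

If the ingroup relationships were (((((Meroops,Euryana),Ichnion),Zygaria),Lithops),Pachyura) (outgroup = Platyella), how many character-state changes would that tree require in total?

11

Map each character onto (((((Meroops,Euryana),Ichnion),Zygaria),Lithops),Pachyura) (rooted by Platyella) and count the minimum state changes it requires (Fitch parsimony):
C1: 2; C2: 2; C3: 2; C4: 2; C5: 3.
Total tree length = 11.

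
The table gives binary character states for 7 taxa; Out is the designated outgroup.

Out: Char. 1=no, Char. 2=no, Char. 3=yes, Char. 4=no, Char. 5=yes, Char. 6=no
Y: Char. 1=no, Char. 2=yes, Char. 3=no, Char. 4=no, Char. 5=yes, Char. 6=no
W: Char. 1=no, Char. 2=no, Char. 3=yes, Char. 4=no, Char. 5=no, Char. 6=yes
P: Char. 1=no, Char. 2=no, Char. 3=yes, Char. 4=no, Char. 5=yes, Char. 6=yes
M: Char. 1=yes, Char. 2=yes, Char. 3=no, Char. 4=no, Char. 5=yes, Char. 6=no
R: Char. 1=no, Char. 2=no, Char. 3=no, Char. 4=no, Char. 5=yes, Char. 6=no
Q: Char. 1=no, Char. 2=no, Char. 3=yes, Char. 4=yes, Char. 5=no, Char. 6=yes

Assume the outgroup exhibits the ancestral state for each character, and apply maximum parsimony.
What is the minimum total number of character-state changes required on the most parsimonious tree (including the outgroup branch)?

Character polarity is set by the outgroup: the derived state is whichever differs from the outgroup's state, so for Char. 3, Char. 5 the derived state is 'no', and for the remaining characters it is 'yes'.
Char. 1: derived state 'yes' in M only — an autapomorphy, so it tells us nothing about relationships among taxa.
Char. 2: derived state 'yes' in M and Y only — synapomorphy for {M, Y}.
Char. 3 (derived state 'no') is shared by M, R, and Y — a synapomorphy uniting that clade.
Char. 4 (derived state 'yes') is unique to Q (autapomorphy; uninformative for grouping).
Char. 5: derived state 'no' in Q and W only — synapomorphy for {Q, W}.
Char. 6: derived state 'yes' in P, Q, and W only — synapomorphy for {P, Q, W}.
Most parsimonious ingroup topology: ((R,(Y,M)),((Q,W),P)).
Changes per character on this tree: Char. 1: 1; Char. 2: 1; Char. 3: 1; Char. 4: 1; Char. 5: 1; Char. 6: 1.
Total = 6.

6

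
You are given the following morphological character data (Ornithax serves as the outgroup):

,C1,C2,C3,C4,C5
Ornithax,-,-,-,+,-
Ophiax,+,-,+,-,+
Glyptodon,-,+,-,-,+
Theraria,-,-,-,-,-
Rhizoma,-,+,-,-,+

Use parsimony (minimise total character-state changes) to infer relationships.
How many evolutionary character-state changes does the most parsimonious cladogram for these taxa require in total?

Character polarity is set by the outgroup: the derived state is whichever differs from the outgroup's state, so for C4 the derived state is '-', and for the remaining characters it is '+'.
C1: derived state '+' in Ophiax only — an autapomorphy, so it tells us nothing about relationships among taxa.
C2 (derived state '+') is shared by Glyptodon and Rhizoma — a synapomorphy uniting that clade.
C3 (derived state '+') is unique to Ophiax (autapomorphy; uninformative for grouping).
All ingroup taxa share the derived state '-' for C4; it defines the ingroup but does not resolve relationships within it.
Only Glyptodon, Ophiax, and Rhizoma show the derived state '+' for C5, supporting them as a clade.
Most parsimonious ingroup topology: ((Ophiax,(Glyptodon,Rhizoma)),Theraria).
Changes per character on this tree: C1: 1; C2: 1; C3: 1; C4: 1; C5: 1.
Total = 5.

5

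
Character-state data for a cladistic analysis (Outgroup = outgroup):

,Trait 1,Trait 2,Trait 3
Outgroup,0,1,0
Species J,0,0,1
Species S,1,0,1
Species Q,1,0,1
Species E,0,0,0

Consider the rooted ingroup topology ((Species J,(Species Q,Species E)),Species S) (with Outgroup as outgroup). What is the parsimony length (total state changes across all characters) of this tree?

5

Map each character onto ((Species J,(Species Q,Species E)),Species S) (rooted by Outgroup) and count the minimum state changes it requires (Fitch parsimony):
Trait 1: 2; Trait 2: 1; Trait 3: 2.
Total tree length = 5.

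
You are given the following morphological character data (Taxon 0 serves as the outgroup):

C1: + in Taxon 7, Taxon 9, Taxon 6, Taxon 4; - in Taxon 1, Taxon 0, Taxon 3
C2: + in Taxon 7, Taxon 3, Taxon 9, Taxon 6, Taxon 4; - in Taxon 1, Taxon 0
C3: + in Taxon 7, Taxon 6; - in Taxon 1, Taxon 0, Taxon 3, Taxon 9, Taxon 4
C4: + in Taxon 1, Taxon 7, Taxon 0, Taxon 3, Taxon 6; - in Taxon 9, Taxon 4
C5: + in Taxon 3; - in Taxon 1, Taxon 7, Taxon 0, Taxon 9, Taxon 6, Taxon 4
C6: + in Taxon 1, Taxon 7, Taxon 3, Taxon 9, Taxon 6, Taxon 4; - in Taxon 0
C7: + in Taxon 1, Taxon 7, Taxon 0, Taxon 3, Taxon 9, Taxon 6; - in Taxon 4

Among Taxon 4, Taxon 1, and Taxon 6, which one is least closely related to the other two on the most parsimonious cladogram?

Taxon 1

Character polarity is set by the outgroup: the derived state is whichever differs from the outgroup's state, so for C4, C7 the derived state is '-', and for the remaining characters it is '+'.
C1: derived state '+' in Taxon 4, Taxon 6, Taxon 7, and Taxon 9 only — synapomorphy for {Taxon 4, Taxon 6, Taxon 7, Taxon 9}.
C2: derived state '+' in Taxon 3, Taxon 4, Taxon 6, Taxon 7, and Taxon 9 only — synapomorphy for {Taxon 3, Taxon 4, Taxon 6, Taxon 7, Taxon 9}.
C3 (derived state '+') is shared by Taxon 6 and Taxon 7 — a synapomorphy uniting that clade.
Only Taxon 4 and Taxon 9 show the derived state '-' for C4, supporting them as a clade.
C5 (derived state '+') is unique to Taxon 3 (autapomorphy; uninformative for grouping).
C6 (derived state '+') is shared by all ingroup taxa — unites the whole ingroup.
C7 (derived state '-') is unique to Taxon 4 (autapomorphy; uninformative for grouping).
Most parsimonious ingroup topology: ((((Taxon 4,Taxon 9),(Taxon 6,Taxon 7)),Taxon 3),Taxon 1).
Taxon 4 and Taxon 6 share a more recent common ancestor with each other than either does with Taxon 1, so Taxon 1 is the least closely related of the three.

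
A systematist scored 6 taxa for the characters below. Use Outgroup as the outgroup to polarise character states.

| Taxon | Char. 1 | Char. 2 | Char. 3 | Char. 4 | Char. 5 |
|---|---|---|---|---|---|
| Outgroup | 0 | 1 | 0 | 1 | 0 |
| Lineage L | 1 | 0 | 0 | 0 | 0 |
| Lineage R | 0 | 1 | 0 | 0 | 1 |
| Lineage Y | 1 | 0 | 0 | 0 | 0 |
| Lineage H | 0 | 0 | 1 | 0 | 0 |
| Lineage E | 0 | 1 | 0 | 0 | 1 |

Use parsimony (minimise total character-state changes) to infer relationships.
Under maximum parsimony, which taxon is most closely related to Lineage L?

Lineage Y

Character polarity is set by the outgroup: the derived state is whichever differs from the outgroup's state, so for Char. 2, Char. 4 the derived state is '0', and for the remaining characters it is '1'.
Only Lineage L and Lineage Y show the derived state '1' for Char. 1, supporting them as a clade.
Char. 2: derived state '0' in Lineage H, Lineage L, and Lineage Y only — synapomorphy for {Lineage H, Lineage L, Lineage Y}.
Char. 3 (derived state '1') is unique to Lineage H (autapomorphy; uninformative for grouping).
All ingroup taxa share the derived state '0' for Char. 4; it defines the ingroup but does not resolve relationships within it.
Char. 5: derived state '1' in Lineage E and Lineage R only — synapomorphy for {Lineage E, Lineage R}.
Most parsimonious ingroup topology: (((Lineage L,Lineage Y),Lineage H),(Lineage R,Lineage E)).
Lineage L and Lineage Y form a cherry on this tree, so they are sister taxa.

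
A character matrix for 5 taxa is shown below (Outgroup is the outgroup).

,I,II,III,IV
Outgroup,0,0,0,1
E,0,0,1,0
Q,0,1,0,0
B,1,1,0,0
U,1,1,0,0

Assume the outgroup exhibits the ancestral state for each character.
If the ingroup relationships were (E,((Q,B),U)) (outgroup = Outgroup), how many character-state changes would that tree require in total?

5

Map each character onto (E,((Q,B),U)) (rooted by Outgroup) and count the minimum state changes it requires (Fitch parsimony):
I: 2; II: 1; III: 1; IV: 1.
Total tree length = 5.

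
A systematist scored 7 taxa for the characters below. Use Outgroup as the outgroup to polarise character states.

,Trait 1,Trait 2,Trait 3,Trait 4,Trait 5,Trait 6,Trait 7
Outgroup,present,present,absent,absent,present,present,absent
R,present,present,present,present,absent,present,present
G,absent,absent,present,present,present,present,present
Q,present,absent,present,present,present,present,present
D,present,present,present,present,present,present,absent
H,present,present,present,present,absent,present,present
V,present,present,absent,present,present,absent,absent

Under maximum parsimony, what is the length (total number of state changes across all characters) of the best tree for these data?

7

Character polarity is set by the outgroup: the derived state is whichever differs from the outgroup's state, so for Trait 1, Trait 2, Trait 5, Trait 6 the derived state is 'absent', and for the remaining characters it is 'present'.
Trait 1 (derived state 'absent') is unique to G (autapomorphy; uninformative for grouping).
Trait 2 (derived state 'absent') is shared by G and Q — a synapomorphy uniting that clade.
Only D, G, H, Q, and R show the derived state 'present' for Trait 3, supporting them as a clade.
Trait 4 (derived state 'present') is shared by all ingroup taxa — unites the whole ingroup.
Only H and R show the derived state 'absent' for Trait 5, supporting them as a clade.
Trait 6 (derived state 'absent') is unique to V (autapomorphy; uninformative for grouping).
Only G, H, Q, and R show the derived state 'present' for Trait 7, supporting them as a clade.
Most parsimonious ingroup topology: ((((R,H),(G,Q)),D),V).
Changes per character on this tree: Trait 1: 1; Trait 2: 1; Trait 3: 1; Trait 4: 1; Trait 5: 1; Trait 6: 1; Trait 7: 1.
Total = 7.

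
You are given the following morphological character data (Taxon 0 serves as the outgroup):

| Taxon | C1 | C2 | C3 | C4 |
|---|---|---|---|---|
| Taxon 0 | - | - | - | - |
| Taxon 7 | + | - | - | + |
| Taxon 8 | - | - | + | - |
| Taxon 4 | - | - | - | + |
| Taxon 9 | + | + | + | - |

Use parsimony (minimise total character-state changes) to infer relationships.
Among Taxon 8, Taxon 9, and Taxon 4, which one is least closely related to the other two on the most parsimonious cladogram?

The outgroup has state '-' for every character, so '+' is the derived state throughout.
C1 (state '+') occurs in Taxon 7 and Taxon 9 but conflicts with the nesting implied by the other characters — most parsimoniously interpreted as homoplasy.
C2: derived state '+' in Taxon 9 only — an autapomorphy, so it tells us nothing about relationships among taxa.
C3: derived state '+' in Taxon 8 and Taxon 9 only — synapomorphy for {Taxon 8, Taxon 9}.
C4 (derived state '+') is shared by Taxon 4 and Taxon 7 — a synapomorphy uniting that clade.
Most parsimonious ingroup topology: ((Taxon 7,Taxon 4),(Taxon 8,Taxon 9)).
Taxon 8 and Taxon 9 share a more recent common ancestor with each other than either does with Taxon 4, so Taxon 4 is the least closely related of the three.

Taxon 4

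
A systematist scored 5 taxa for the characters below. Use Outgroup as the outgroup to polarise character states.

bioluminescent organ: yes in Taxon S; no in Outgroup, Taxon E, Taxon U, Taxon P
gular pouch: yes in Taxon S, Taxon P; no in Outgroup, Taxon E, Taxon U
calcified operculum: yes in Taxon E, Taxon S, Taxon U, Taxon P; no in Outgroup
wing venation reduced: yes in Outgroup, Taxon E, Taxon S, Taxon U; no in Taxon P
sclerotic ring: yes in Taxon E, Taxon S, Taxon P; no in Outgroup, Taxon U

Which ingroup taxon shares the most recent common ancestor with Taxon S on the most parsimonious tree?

Taxon P

Character polarity is set by the outgroup: the derived state is whichever differs from the outgroup's state, so for wing venation reduced the derived state is 'no', and for the remaining characters it is 'yes'.
bioluminescent organ: derived state 'yes' in Taxon S only — an autapomorphy, so it tells us nothing about relationships among taxa.
gular pouch (derived state 'yes') is shared by Taxon P and Taxon S — a synapomorphy uniting that clade.
calcified operculum (derived state 'yes') is shared by all ingroup taxa — unites the whole ingroup.
wing venation reduced: derived state 'no' in Taxon P only — an autapomorphy, so it tells us nothing about relationships among taxa.
sclerotic ring (derived state 'yes') is shared by Taxon E, Taxon P, and Taxon S — a synapomorphy uniting that clade.
Most parsimonious ingroup topology: ((Taxon E,(Taxon S,Taxon P)),Taxon U).
Taxon S and Taxon P form a cherry on this tree, so they are sister taxa.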